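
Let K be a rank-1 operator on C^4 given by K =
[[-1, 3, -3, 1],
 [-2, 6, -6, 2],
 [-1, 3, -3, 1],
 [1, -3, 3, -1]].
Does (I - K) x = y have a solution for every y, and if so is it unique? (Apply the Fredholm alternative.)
(I - K) is singular (det(I - K) = 0, i.e. 1 ∈ sigma(K)). (I - K) x = y is solvable iff y ⊥ ker((I - K)^*) = span{(-1, 3, -3, 1)}, i.e. iff -y_1 + 3y_2 - 3y_3 + y_4 = 0. When solvable, the solutions are x = y + c·(1, 2, 1, -1), c arbitrary (ker(I - K) = span{(1, 2, 1, -1)}, dimension 1).

K has rank 1, so it is an outer product K = u v^T: every row of K is a multiple of one row vector. Reading off the entries, u = (1, 2, 1, -1) and v = (-1, 3, -3, 1) (row i of K equals u_i·v^T). A rank-one matrix u v^T satisfies K u = u (v·u) and kills the (3)-dimensional subspace v^⊥, so its characteristic polynomial is lambda^3 (lambda - v·u) with v·u = tr K = 1. Hence the eigenvalues of I - K are 1 (multiplicity 3) and 1 - (1) = 0, so det(I - K) = 0. (Direct check: I - K =
[[2, -3, 3, -1],
 [2, -5, 6, -2],
 [1, -3, 4, -1],
 [-1, 3, -3, 2]]
has determinant 0.) So 1 is an eigenvalue of K and (I - K) is not invertible. The finite-dimensional Fredholm alternative says: either (I - K) is invertible, or ker(I - K) ≠ {0} and then range(I - K) = ker((I - K)^*)^⊥, with dim ker(I - K) = dim ker((I - K)^*). We are in the second case, so we need both kernels. Kernel of I - K: (I - K) u = u - u (v·u) = u - u = 0, so ker(I - K) = span{u} = span{(1, 2, 1, -1)} (it is exactly 1-dimensional because rank(I - K) = 3). Kernel of the adjoint: K is real, so (I - K)^* = I - K^T = I - v u^T, and (I - v u^T) v = v - v (u·v) = 0; hence ker((I - K)^*) = span{v} = span{(-1, 3, -3, 1)}. Therefore (I - K) x = y is solvable iff <y, v> = 0, i.e. iff -y_1 + 3y_2 - 3y_3 + y_4 = 0. When this holds, K y = u (v·y) = 0, so (I - K) y = y and x = y is a particular solution; the full solution set is the line x = y + c·u = y + c·(1, 2, 1, -1), c ∈ C.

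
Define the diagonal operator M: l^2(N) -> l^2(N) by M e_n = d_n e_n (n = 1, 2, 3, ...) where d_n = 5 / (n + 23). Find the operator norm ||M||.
||M|| = 5/24 (attained at n = 1)

For M diagonal, ||M|| = sup_n |d_n| = sup_n 5/(n + 23). This is positive and strictly decreasing in n, so the supremum is attained at n = 1: d_1 = 5/(1 + 23) = 5/24. Hence ||M|| = 5/24.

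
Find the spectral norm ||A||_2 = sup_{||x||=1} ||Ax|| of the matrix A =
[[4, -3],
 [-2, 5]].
||A||_2 = sqrt((54 + sqrt(2132))/2) ≈ 7.0772 (= sqrt(largest eigenvalue of A^T A))

||A||_2 = sigma_max(A) = sqrt(lambda_max(A^T A)). Form the symmetric matrix M = A^T A =
[[20, -22],
 [-22, 34]].
Its characteristic polynomial (trace, determinant of M give the coefficients) is
  p(λ) = det(λ I - M) = λ^2 - 54λ + 196.
For λ^2 - 54λ + 196 the discriminant is 2132. It is nonnegative but not a perfect square, so the roots are real and irrational: λ = (54 ± sqrt(2132))/2 ≈ 50.0868, 3.9132.
So the eigenvalues of A^T A are ≈ 3.9132, 50.0868 (all ≥ 0, as they must be for A^T A). The largest is λ_max = (54 + sqrt(2132))/2 ≈ 50.0868, hence ||A||_2 = sqrt(λ_max) = sqrt((54 + sqrt(2132))/2) ≈ 7.0772.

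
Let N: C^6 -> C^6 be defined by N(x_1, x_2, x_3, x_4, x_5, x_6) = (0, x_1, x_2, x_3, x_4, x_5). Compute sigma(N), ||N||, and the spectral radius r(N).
sigma(N) = {0}; ||N|| = 1; r(N) = 0. (N is nilpotent with N^6 = 0.)

On C^6, N is a strictly lower-triangular matrix with 1 on the subdiagonal and zeros elsewhere, so its characteristic polynomial is lambda^6 and every eigenvalue is 0: sigma(N) = {0}. For the operator norm, N e_i = e_{i+1} for i = 1, ..., 5 and N e_6 = 0, so the singular values of N are 1 (with multiplicity 5) and 0; hence ||N|| = 1. The spectral radius r(N) = max|lambda| = 0. Note ||N|| > r(N) — characteristic of non-normal nilpotent operators. Indeed N^6 = 0.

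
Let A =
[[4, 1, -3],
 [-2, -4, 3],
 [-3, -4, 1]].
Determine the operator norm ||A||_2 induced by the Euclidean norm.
||A||_2 ≈ 8.3991 (= sqrt(largest eigenvalue of A^T A))

||A||_2 = sigma_max(A) = sqrt(lambda_max(A^T A)). Form the symmetric matrix M = A^T A =
[[29, 24, -21],
 [24, 33, -19],
 [-21, -19, 19]].
Its characteristic polynomial (trace, sum of principal 2x2 minors, determinant of M give the coefficients) is
  p(λ) = det(λ I - M) = λ^3 - 81λ^2 + 757λ - 1369.
No integer candidate from the rational root theorem (±divisors of 1369) is a root, so the roots are irrational. The cubic discriminant is Δ = 574782368 > 0, so there are three distinct real roots. p(2) = -171 and p(3) = 200 have opposite signs, so a root lies in (2, 3); Newton's method refines it to λ ≈ 2.4128. p(8) = 15 and p(9) = -388 have opposite signs, so a root lies in (8, 9); Newton's method refines it to λ ≈ 8.0429. p(70) = -2279 and p(71) = 1968 have opposite signs, so a root lies in (70, 71); Newton's method refines it to λ ≈ 70.5442. Check (Vieta): the three roots sum to 81, matching tr M = 81.
So the eigenvalues of A^T A are ≈ 2.4128, 8.0429, 70.5442 (all ≥ 0, as they must be for A^T A). The largest is λ_max ≈ 70.5442, hence ||A||_2 = sqrt(λ_max) ≈ 8.3991.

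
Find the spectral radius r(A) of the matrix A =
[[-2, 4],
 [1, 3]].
r(A) = (1 + sqrt(41))/2 ≈ 3.7016

The eigenvalues of A are the roots of its characteristic polynomial. With M = A (coefficients from the trace and determinant):
  p(λ) = det(λ I - M) = λ^2 - λ - 10.
For λ^2 - λ - 10 the discriminant is 41. It is nonnegative but not a perfect square, so the roots are real and irrational: λ = (1 ± sqrt(41))/2 ≈ 3.7016, -2.7016.
Thus the eigenvalues (to 4 decimals) are 3.7016 (modulus 3.7016); -2.7016 (modulus 2.7016). The spectral radius is the largest modulus: r(A) = (1 + sqrt(41))/2 ≈ 3.7016. (Cross-check: r(A) ≤ ||A||_2 ≈ 5.1167; equality holds whenever A is normal, though it can also hold for some non-normal A.)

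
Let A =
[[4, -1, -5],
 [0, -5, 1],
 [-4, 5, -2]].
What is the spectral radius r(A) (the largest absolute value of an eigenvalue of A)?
r(A) ≈ 6.6608

The eigenvalues of A are the roots of its characteristic polynomial. With M = A (coefficients from the trace, the sum of principal 2x2 minors, and det A):
  p(λ) = det(λ I - M) = λ^3 + 3λ^2 - 43λ - 124.
No integer candidate from the rational root theorem (±divisors of 124) is a root, so the roots are irrational. The cubic discriminant is Δ = 220837 > 0, so there are three distinct real roots. p(-7) = -19 and p(-6) = 26 have opposite signs, so a root lies in (-7, -6); Newton's method refines it to λ ≈ -6.6608. p(-3) = 5 and p(-2) = -34 have opposite signs, so a root lies in (-3, -2); Newton's method refines it to λ ≈ -2.8565. p(6) = -58 and p(7) = 65 have opposite signs, so a root lies in (6, 7); Newton's method refines it to λ ≈ 6.5173. Check (Vieta): the three roots sum to -3, matching tr M = -3.
Thus the eigenvalues (to 4 decimals) are -6.6608 (modulus 6.6608); -2.8565 (modulus 2.8565); 6.5173 (modulus 6.5173). The spectral radius is the largest modulus: r(A) ≈ 6.6608. (Cross-check: r(A) ≤ ||A||_2 ≈ 8.2087; equality holds whenever A is normal, though it can also hold for some non-normal A.)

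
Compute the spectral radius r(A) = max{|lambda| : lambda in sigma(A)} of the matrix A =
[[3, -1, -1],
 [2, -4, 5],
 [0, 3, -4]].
r(A) ≈ 7.8526

The eigenvalues of A are the roots of its characteristic polynomial. With M = A (coefficients from the trace, the sum of principal 2x2 minors, and det A):
  p(λ) = det(λ I - M) = λ^3 + 5λ^2 - 21λ + 11.
No integer candidate from the rational root theorem (±divisors of 11) is a root, so the roots are irrational. The cubic discriminant is Δ = 18512 > 0, so there are three distinct real roots. p(-8) = -13 and p(-7) = 60 have opposite signs, so a root lies in (-8, -7); Newton's method refines it to λ ≈ -7.8526. p(0) = 11 and p(1) = -4 have opposite signs, so a root lies in (0, 1); Newton's method refines it to λ ≈ 0.6303. p(2) = -3 and p(3) = 20 have opposite signs, so a root lies in (2, 3); Newton's method refines it to λ ≈ 2.2223. Check (Vieta): the three roots sum to -5, matching tr M = -5.
Thus the eigenvalues (to 4 decimals) are -7.8526 (modulus 7.8526); 0.6303 (modulus 0.6303); 2.2223 (modulus 2.2223). The spectral radius is the largest modulus: r(A) ≈ 7.8526. (Cross-check: r(A) ≤ ||A||_2 ≈ 8.2904; equality holds whenever A is normal, though it can also hold for some non-normal A.)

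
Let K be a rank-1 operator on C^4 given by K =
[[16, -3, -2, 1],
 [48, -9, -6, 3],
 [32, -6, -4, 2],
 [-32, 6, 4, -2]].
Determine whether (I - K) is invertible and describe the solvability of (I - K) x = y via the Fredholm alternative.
(I - K) is singular (det(I - K) = 0, i.e. 1 ∈ sigma(K)). (I - K) x = y is solvable iff y ⊥ ker((I - K)^*) = span{(16, -3, -2, 1)}, i.e. iff 16y_1 - 3y_2 - 2y_3 + y_4 = 0. When solvable, the solutions are x = y + c·(1, 3, 2, -2), c arbitrary (ker(I - K) = span{(1, 3, 2, -2)}, dimension 1).

K has rank 1, so it is an outer product K = u v^T: every row of K is a multiple of one row vector. Reading off the entries, u = (1, 3, 2, -2) and v = (16, -3, -2, 1) (row i of K equals u_i·v^T). A rank-one matrix u v^T satisfies K u = u (v·u) and kills the (3)-dimensional subspace v^⊥, so its characteristic polynomial is lambda^3 (lambda - v·u) with v·u = tr K = 1. Hence the eigenvalues of I - K are 1 (multiplicity 3) and 1 - (1) = 0, so det(I - K) = 0. (Direct check: I - K =
[[-15, 3, 2, -1],
 [-48, 10, 6, -3],
 [-32, 6, 5, -2],
 [32, -6, -4, 3]]
has determinant 0.) So 1 is an eigenvalue of K and (I - K) is not invertible. The finite-dimensional Fredholm alternative says: either (I - K) is invertible, or ker(I - K) ≠ {0} and then range(I - K) = ker((I - K)^*)^⊥, with dim ker(I - K) = dim ker((I - K)^*). We are in the second case, so we need both kernels. Kernel of I - K: (I - K) u = u - u (v·u) = u - u = 0, so ker(I - K) = span{u} = span{(1, 3, 2, -2)} (it is exactly 1-dimensional because rank(I - K) = 3). Kernel of the adjoint: K is real, so (I - K)^* = I - K^T = I - v u^T, and (I - v u^T) v = v - v (u·v) = 0; hence ker((I - K)^*) = span{v} = span{(16, -3, -2, 1)}. Therefore (I - K) x = y is solvable iff <y, v> = 0, i.e. iff 16y_1 - 3y_2 - 2y_3 + y_4 = 0. When this holds, K y = u (v·y) = 0, so (I - K) y = y and x = y is a particular solution; the full solution set is the line x = y + c·u = y + c·(1, 3, 2, -2), c ∈ C.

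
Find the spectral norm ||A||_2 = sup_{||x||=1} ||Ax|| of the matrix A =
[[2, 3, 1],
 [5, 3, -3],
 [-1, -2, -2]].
||A||_2 ≈ 7.2024 (= sqrt(largest eigenvalue of A^T A))

||A||_2 = sigma_max(A) = sqrt(lambda_max(A^T A)). Form the symmetric matrix M = A^T A =
[[30, 23, -11],
 [23, 22, -2],
 [-11, -2, 14]].
Its characteristic polynomial (trace, sum of principal 2x2 minors, determinant of M give the coefficients) is
  p(λ) = det(λ I - M) = λ^3 - 66λ^2 + 734λ - 64.
No integer candidate from the rational root theorem (±divisors of 64) is a root, so the roots are irrational. The cubic discriminant is Δ = 747131440 > 0, so there are three distinct real roots. p(0) = -64 and p(1) = 605 have opposite signs, so a root lies in (0, 1); Newton's method refines it to λ ≈ 0.0879. p(14) = 20 and p(15) = -529 have opposite signs, so a root lies in (14, 15); Newton's method refines it to λ ≈ 14.038. p(51) = -1645 and p(52) = 248 have opposite signs, so a root lies in (51, 52); Newton's method refines it to λ ≈ 51.8742. Check (Vieta): the three roots sum to 66, matching tr M = 66.
So the eigenvalues of A^T A are ≈ 0.0879, 14.038, 51.8742 (all ≥ 0, as they must be for A^T A). The largest is λ_max ≈ 51.8742, hence ||A||_2 = sqrt(λ_max) ≈ 7.2024.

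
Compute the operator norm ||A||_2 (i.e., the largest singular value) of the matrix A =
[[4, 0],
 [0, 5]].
||A||_2 = 5 (= sqrt(largest eigenvalue of A^T A))

||A||_2 = sigma_max(A) = sqrt(lambda_max(A^T A)). Form the symmetric matrix M = A^T A =
[[16, 0],
 [0, 25]].
Its characteristic polynomial (trace, determinant of M give the coefficients) is
  p(λ) = det(λ I - M) = λ^2 - 41λ + 400.
For λ^2 - 41λ + 400 the discriminant is 81. It is a perfect square (9^2), so the roots are rational: λ = (41 ± 9)/2 = 25, 16.
So the eigenvalues of A^T A are ≈ 16, 25 (all ≥ 0, as they must be for A^T A). The largest is λ_max = 25, hence ||A||_2 = sqrt(λ_max) = 5.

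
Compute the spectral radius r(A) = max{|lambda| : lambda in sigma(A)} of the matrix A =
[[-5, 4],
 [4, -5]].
r(A) = 9

The eigenvalues of A are the roots of its characteristic polynomial. With M = A (coefficients from the trace and determinant):
  p(λ) = det(λ I - M) = λ^2 + 10λ + 9.
For λ^2 + 10λ + 9 the discriminant is 64. It is a perfect square (8^2), so the roots are rational: λ = (-10 ± 8)/2 = -1, -9.
Thus the eigenvalues (to 4 decimals) are -1 (modulus 1); -9 (modulus 9). The spectral radius is the largest modulus: r(A) = 9. (Cross-check: r(A) ≤ ||A||_2 ≈ 9; equality holds whenever A is normal, though it can also hold for some non-normal A.)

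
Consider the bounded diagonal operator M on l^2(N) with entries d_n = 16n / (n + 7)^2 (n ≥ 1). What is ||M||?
||M|| = 4/7 (attained at n = 7)

For M diagonal, ||M|| = sup_n |d_n|. Treat f(x) = 16x / (x + 7)^2 for real x > 0. By the quotient rule, f'(x) = 16(7 - x)/(x + 7)^3, which is positive for x < 7 and negative for x > 7. So f has a unique maximum at x = 7, and since 7 is a positive integer, the supremum over n ≥ 1 is attained at n = 7: d_7 = 16·7/(7 + 7)^2 = 16·7/196 = 4/7. Hence ||M|| = 4/7.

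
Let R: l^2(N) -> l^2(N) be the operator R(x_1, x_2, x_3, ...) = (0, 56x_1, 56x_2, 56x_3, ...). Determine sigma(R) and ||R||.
sigma(R) = closed disk {z in C : |z| ≤ 56}; ||R|| = 56

Note R = 56·U where U is the unit right shift (U x)_k = x_{k-1} (with x_0 := 0); so ||R|| = 56||U|| and sigma(R) = 56·sigma(U). ||R x||^2 = sum_{k≥1} |56x_k|^2 = 3136||x||^2, so ||R|| = 56 and sigma(R) ⊂ {|z| ≤ 56}. For any |lambda| < 56, the equation (R - lambda I) x = 0 forces x_1 = 0, then 56x_k = lambda x_{k+1} ⇒ x = 0, so R has no eigenvalues. But (R - lambda I) is not surjective for |lambda| < 56: solving (R - lambda I) x = e_1 would require x_n proportional to (lambda/56)^(-n), which is not in l^2. So every |lambda| < 56 lies in the residual spectrum. The boundary |lambda| = 56 is in the approximate point spectrum (the spectrum is closed). Hence sigma(R) is the closed disk of radius 56.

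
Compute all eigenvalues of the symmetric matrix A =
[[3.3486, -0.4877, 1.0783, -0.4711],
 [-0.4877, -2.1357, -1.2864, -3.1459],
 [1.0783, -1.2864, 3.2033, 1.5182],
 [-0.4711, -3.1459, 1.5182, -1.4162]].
sigma(A) ≈ {-5, 0, 3, 5}

A is real symmetric, so its spectrum consists of real eigenvalues. Expanding the characteristic polynomial of the displayed matrix gives
  det(λ I - A) = p(λ) = λ^4 + (-3)λ^3 + (-25)λ^2 + (74.9977)λ + (0.0012).
Solving p(λ) = 0 yields eigenvalues ≈ -5, 0, 3, 5. (A is shown rounded to 4 decimals, so these recover the underlying integer eigenvalues to within that precision.)
Verification: the trace of A = 3 equals the sum of eigenvalues 3, and det(A) ≈ 0.0012 matches the eigenvalue product 0.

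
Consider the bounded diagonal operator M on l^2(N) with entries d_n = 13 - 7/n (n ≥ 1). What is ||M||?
||M|| = 13

For a diagonal operator on l^2 with entries d_n, ||M|| = sup_n |d_n|. Here d_1 = 6, d_2 = 19/2, ..., and d_n = 13 - 7/n increases monotonically toward 13. All terms lie in [6, 13), so |d_n| = d_n and the supremum is the limit 13, which is not attained by any individual d_n. Hence ||M|| = 13.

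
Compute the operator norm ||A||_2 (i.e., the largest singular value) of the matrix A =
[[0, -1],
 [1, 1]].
||A||_2 = sqrt((3 + sqrt(5))/2) ≈ 1.618 (= sqrt(largest eigenvalue of A^T A))

||A||_2 = sigma_max(A) = sqrt(lambda_max(A^T A)). Form the symmetric matrix M = A^T A =
[[1, 1],
 [1, 2]].
Its characteristic polynomial (trace, determinant of M give the coefficients) is
  p(λ) = det(λ I - M) = λ^2 - 3λ + 1.
For λ^2 - 3λ + 1 the discriminant is 5. It is nonnegative but not a perfect square, so the roots are real and irrational: λ = (3 ± sqrt(5))/2 ≈ 2.618, 0.382.
So the eigenvalues of A^T A are ≈ 0.382, 2.618 (all ≥ 0, as they must be for A^T A). The largest is λ_max = (3 + sqrt(5))/2 ≈ 2.618, hence ||A||_2 = sqrt(λ_max) = sqrt((3 + sqrt(5))/2) ≈ 1.618.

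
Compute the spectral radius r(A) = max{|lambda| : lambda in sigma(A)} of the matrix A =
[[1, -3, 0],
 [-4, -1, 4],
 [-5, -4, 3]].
r(A) ≈ 4.3019

The eigenvalues of A are the roots of its characteristic polynomial. With M = A (coefficients from the trace, the sum of principal 2x2 minors, and det A):
  p(λ) = det(λ I - M) = λ^3 - 3λ^2 + 3λ - 37.
No integer candidate from the rational root theorem (±divisors of 37) is a root, so the roots are irrational. The cubic discriminant is Δ = -34992 < 0, so there is one real root and a complex-conjugate pair. p(4) = -9 and p(5) = 28 have opposite signs, so a root lies in (4, 5); Newton's method refines it to λ ≈ 4.3019. Dividing out (λ - (4.3019)) leaves approximately λ^2 + 1.3019λ + 8.6008. For λ^2 + 1.3019λ + 8.6008 the discriminant is -32.7082. It is negative, so the remaining roots are the complex-conjugate pair λ ≈ -0.651 ± 2.8596i. Their product equals the constant term, so |λ|^2 ≈ 8.6008 and |λ| ≈ 2.9327.
Thus the eigenvalues (to 4 decimals) are 4.3019 (modulus 4.3019); -0.651 ± 2.8596i (modulus 2.9327). The spectral radius is the largest modulus: r(A) ≈ 4.3019. (Cross-check: r(A) ≤ ||A||_2 ≈ 8.879; equality holds whenever A is normal, though it can also hold for some non-normal A.)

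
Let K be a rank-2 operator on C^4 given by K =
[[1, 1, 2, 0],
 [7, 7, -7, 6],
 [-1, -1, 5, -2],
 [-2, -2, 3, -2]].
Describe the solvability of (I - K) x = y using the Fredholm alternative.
(I - K) is invertible (det(I - K) = 17 ≠ 0), so for every y in C^4 the equation (I - K) x = y has a unique solution.

K has rank 2 and factors as K = U V^T = u1 v1^T + u2 v2^T with u1 = (0, -3, 1, 1), v1 = (-2, -2, 3, -2), u2 = (1, 1, 1, 0), v2 = (1, 1, 2, 0) (multiplying out reproduces the displayed K). The nonzero eigenvalues of U V^T coincide with those of the 2 x 2 matrix G = V^T U = [[v1·u1, v1·u2], [v2·u1, v2·u2]] = [[7, -1], [-1, 4]], and by the Sylvester determinant identity det(I_4 - U V^T) = det(I_2 - V^T U) = det([[-6, 1], [1, -3]]) = (-6)(-3) - (1)(1) = 17. (Direct check: I - K =
[[0, -1, -2, 0],
 [-7, -6, 7, -6],
 [1, 1, -4, 2],
 [2, 2, -3, 3]]
has determinant 17.) The finite-dimensional Fredholm alternative says: either (I - K) is invertible, or ker(I - K) ≠ {0} and then range(I - K) = ker((I - K)^*)^⊥, with dim ker(I - K) = dim ker((I - K)^*). Since det(I - K) ≠ 0, 1 is not an eigenvalue of K and ker(I - K) = {0}, so we are in the first case: for every y there is a unique x = (I - K)^(-1) y. (Explicitly, by the Woodbury identity, (I - U V^T)^(-1) = I + U (I_2 - G)^(-1) V^T.)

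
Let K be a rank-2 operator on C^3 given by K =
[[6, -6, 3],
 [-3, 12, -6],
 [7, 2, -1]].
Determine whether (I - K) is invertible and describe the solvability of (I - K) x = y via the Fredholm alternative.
(I - K) is invertible (det(I - K) = 11 ≠ 0), so for every y in C^3 the equation (I - K) x = y has a unique solution.

K has rank 2 and factors as K = U V^T = u1 v1^T + u2 v2^T with u1 = (-3, 3, -2), v1 = (-2, 2, -1), u2 = (0, -3, -3), v2 = (-1, -2, 1) (multiplying out reproduces the displayed K). The nonzero eigenvalues of U V^T coincide with those of the 2 x 2 matrix G = V^T U = [[v1·u1, v1·u2], [v2·u1, v2·u2]] = [[14, -3], [-5, 3]], and by the Sylvester determinant identity det(I_3 - U V^T) = det(I_2 - V^T U) = det([[-13, 3], [5, -2]]) = (-13)(-2) - (3)(5) = 11. (Direct check: I - K =
[[-5, 6, -3],
 [3, -11, 6],
 [-7, -2, 2]]
has determinant 11.) The finite-dimensional Fredholm alternative says: either (I - K) is invertible, or ker(I - K) ≠ {0} and then range(I - K) = ker((I - K)^*)^⊥, with dim ker(I - K) = dim ker((I - K)^*). Since det(I - K) ≠ 0, 1 is not an eigenvalue of K and ker(I - K) = {0}, so we are in the first case: for every y there is a unique x = (I - K)^(-1) y. (Explicitly, by the Woodbury identity, (I - U V^T)^(-1) = I + U (I_2 - G)^(-1) V^T.)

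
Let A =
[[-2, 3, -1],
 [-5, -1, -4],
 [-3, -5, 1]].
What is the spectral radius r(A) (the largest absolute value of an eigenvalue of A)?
r(A) ≈ 4.1906

The eigenvalues of A are the roots of its characteristic polynomial. With M = A (coefficients from the trace, the sum of principal 2x2 minors, and det A):
  p(λ) = det(λ I - M) = λ^3 + 2λ^2 - 9λ - 71.
No integer candidate from the rational root theorem (±divisors of 71) is a root, so the roots are irrational. The cubic discriminant is Δ = -107591 < 0, so there is one real root and a complex-conjugate pair. p(4) = -11 and p(5) = 59 have opposite signs, so a root lies in (4, 5); Newton's method refines it to λ ≈ 4.1906. Dividing out (λ - (4.1906)) leaves approximately λ^2 + 6.1906λ + 16.9426. For λ^2 + 6.1906λ + 16.9426 the discriminant is -29.4465. It is negative, so the remaining roots are the complex-conjugate pair λ ≈ -3.0953 ± 2.7132i. Their product equals the constant term, so |λ|^2 ≈ 16.9426 and |λ| ≈ 4.1161.
Thus the eigenvalues (to 4 decimals) are 4.1906 (modulus 4.1906); -3.0953 ± 2.7132i (modulus 4.1161). The spectral radius is the largest modulus: r(A) ≈ 4.1906. (Cross-check: r(A) ≤ ||A||_2 ≈ 7.4183; equality holds whenever A is normal, though it can also hold for some non-normal A.)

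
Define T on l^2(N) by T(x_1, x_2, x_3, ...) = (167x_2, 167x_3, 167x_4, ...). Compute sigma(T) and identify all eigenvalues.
sigma(T) = closed disk {z in C : |z| ≤ 167}; sigma_p(T) = open disk {z in C : |z| < 167}

Note T = 167·V where V is the unit left shift (V x)_k = x_{k+1}; so sigma(T) = 167·sigma(V) and ||T|| = 167||V||. ||T x||^2 = 27889sum_{k≥2} |x_k|^2 ≤ 27889||x||^2, with equality on {x : x_1 = 0}, so ||T|| = 167. For any lambda with |lambda| < 167, set r = lambda/167 (|r| < 1); the vector x = (1, r, r^2, ...) is in l^2 and satisfies T x = 167(r, r^2, ...) = lambda x, so lambda is an eigenvalue. On the boundary |lambda| = 167 the geometric series diverges, so no l^2 eigenvector exists, but these lambda lie in the approximate point spectrum. Hence sigma(T) is the closed disk of radius 167 and sigma_p(T) is the open disk.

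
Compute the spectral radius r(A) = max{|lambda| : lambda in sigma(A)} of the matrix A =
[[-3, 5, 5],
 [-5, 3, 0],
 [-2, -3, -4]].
r(A) ≈ 5.7105

The eigenvalues of A are the roots of its characteristic polynomial. With M = A (coefficients from the trace, the sum of principal 2x2 minors, and det A):
  p(λ) = det(λ I - M) = λ^3 + 4λ^2 + 26λ - 41.
No integer candidate from the rational root theorem (±divisors of 41) is a root, so the roots are irrational. The cubic discriminant is Δ = -171131 < 0, so there is one real root and a complex-conjugate pair. p(1) = -10 and p(2) = 35 have opposite signs, so a root lies in (1, 2); Newton's method refines it to λ ≈ 1.2573. Dividing out (λ - (1.2573)) leaves approximately λ^2 + 5.2573λ + 32.6099. For λ^2 + 5.2573λ + 32.6099 the discriminant is -102.8006. It is negative, so the remaining roots are the complex-conjugate pair λ ≈ -2.6286 ± 5.0695i. Their product equals the constant term, so |λ|^2 ≈ 32.6099 and |λ| ≈ 5.7105.
Thus the eigenvalues (to 4 decimals) are 1.2573 (modulus 1.2573); -2.6286 ± 5.0695i (modulus 5.7105). The spectral radius is the largest modulus: r(A) ≈ 5.7105. (Cross-check: r(A) ≤ ||A||_2 ≈ 9.4292; equality holds whenever A is normal, though it can also hold for some non-normal A.)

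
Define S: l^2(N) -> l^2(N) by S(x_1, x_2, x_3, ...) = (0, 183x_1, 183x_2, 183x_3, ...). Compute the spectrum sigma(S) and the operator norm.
sigma(S) = closed disk {z in C : |z| ≤ 183}; ||S|| = 183

Note S = 183·U where U is the unit right shift (U x)_k = x_{k-1} (with x_0 := 0); so ||S|| = 183||U|| and sigma(S) = 183·sigma(U). ||S x||^2 = sum_{k≥1} |183x_k|^2 = 33489||x||^2, so ||S|| = 183 and sigma(S) ⊂ {|z| ≤ 183}. For any |lambda| < 183, the equation (S - lambda I) x = 0 forces x_1 = 0, then 183x_k = lambda x_{k+1} ⇒ x = 0, so S has no eigenvalues. But (S - lambda I) is not surjective for |lambda| < 183: solving (S - lambda I) x = e_1 would require x_n proportional to (lambda/183)^(-n), which is not in l^2. So every |lambda| < 183 lies in the residual spectrum. The boundary |lambda| = 183 is in the approximate point spectrum (the spectrum is closed). Hence sigma(S) is the closed disk of radius 183.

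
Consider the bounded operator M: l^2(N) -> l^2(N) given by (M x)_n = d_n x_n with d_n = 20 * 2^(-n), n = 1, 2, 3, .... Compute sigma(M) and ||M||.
sigma(M) = {20 * 2^(-n) : n ≥ 1} ∪ {0}; ||M|| = 10

A bounded diagonal operator on l^2 with diagonal entries d_n has spectrum equal to the closure of {d_n : n ≥ 1}: every d_n is an eigenvalue (with eigenvector e_n), so {d_n} ⊂ sigma(M); the spectrum is closed, so its closure is too; and for lambda not in the closure, (M - lambda I) has bounded inverse (the diagonal entries 1/(d_n - lambda) are bounded). For our sequence d_n = 20 * 2^(-n), n = 1, 2, 3, ...:
  - {d_n} = {20 * 2^(-n) : n ≥ 1}; the only limit point is 0
  - closure = {20 * 2^(-n) : n ≥ 1} ∪ {0}
For the norm: a diagonal operator has ||M|| = sup_n |d_n|. Here d_n = 20 * 2^(-n) is positive and decreasing, so sup_n |d_n| = d_1 = 20/2 = 10. So ||M|| = 10.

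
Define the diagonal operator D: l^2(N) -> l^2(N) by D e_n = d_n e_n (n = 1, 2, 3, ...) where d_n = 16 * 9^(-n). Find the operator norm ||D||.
||D|| = 16/9 (attained at n = 1)

For D diagonal, ||D|| = sup_n |d_n|. The sequence d_n = 16 * 9^(-n) is positive and strictly decreasing (ratio 9^(-1) < 1), so the supremum is d_1 = 16/9. Hence ||D|| = 16/9.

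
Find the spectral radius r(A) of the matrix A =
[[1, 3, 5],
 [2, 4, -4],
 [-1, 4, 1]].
r(A) ≈ 4.7558

The eigenvalues of A are the roots of its characteristic polynomial. With M = A (coefficients from the trace, the sum of principal 2x2 minors, and det A):
  p(λ) = det(λ I - M) = λ^3 - 6λ^2 + 24λ - 86.
No integer candidate from the rational root theorem (±divisors of 86) is a root, so the roots are irrational. The cubic discriminant is Δ = -85644 < 0, so there is one real root and a complex-conjugate pair. p(4) = -22 and p(5) = 9 have opposite signs, so a root lies in (4, 5); Newton's method refines it to λ ≈ 4.7558. Dividing out (λ - (4.7558)) leaves approximately λ^2 - 1.2442λ + 18.083. For λ^2 - 1.2442λ + 18.083 the discriminant is -70.7841. It is negative, so the remaining roots are the complex-conjugate pair λ ≈ 0.6221 ± 4.2067i. Their product equals the constant term, so |λ|^2 ≈ 18.083 and |λ| ≈ 4.2524.
Thus the eigenvalues (to 4 decimals) are 4.7558 (modulus 4.7558); 0.6221 ± 4.2067i (modulus 4.2524). The spectral radius is the largest modulus: r(A) ≈ 4.7558. (Cross-check: r(A) ≤ ||A||_2 ≈ 6.6796; equality holds whenever A is normal, though it can also hold for some non-normal A.)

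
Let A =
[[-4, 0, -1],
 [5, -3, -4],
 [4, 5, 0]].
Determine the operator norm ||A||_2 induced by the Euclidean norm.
||A||_2 ≈ 7.9142 (= sqrt(largest eigenvalue of A^T A))

||A||_2 = sigma_max(A) = sqrt(lambda_max(A^T A)). Form the symmetric matrix M = A^T A =
[[57, 5, -16],
 [5, 34, 12],
 [-16, 12, 17]].
Its characteristic polynomial (trace, sum of principal 2x2 minors, determinant of M give the coefficients) is
  p(λ) = det(λ I - M) = λ^3 - 108λ^2 + 3060λ - 13689.
No integer candidate from the rational root theorem (±divisors of 13689) is a root, so the roots are irrational. The cubic discriminant is Δ = 2001213621 > 0, so there are three distinct real roots. p(5) = -964 and p(6) = 999 have opposite signs, so a root lies in (5, 6); Newton's method refines it to λ ≈ 5.4794. p(39) = 702 and p(40) = -89 have opposite signs, so a root lies in (39, 40); Newton's method refines it to λ ≈ 39.8861. p(62) = -793 and p(63) = 486 have opposite signs, so a root lies in (62, 63); Newton's method refines it to λ ≈ 62.6345. Check (Vieta): the three roots sum to 108, matching tr M = 108.
So the eigenvalues of A^T A are ≈ 5.4794, 39.8861, 62.6345 (all ≥ 0, as they must be for A^T A). The largest is λ_max ≈ 62.6345, hence ||A||_2 = sqrt(λ_max) ≈ 7.9142.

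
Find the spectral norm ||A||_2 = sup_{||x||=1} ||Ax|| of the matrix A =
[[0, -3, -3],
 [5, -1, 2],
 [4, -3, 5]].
||A||_2 ≈ 8.6744 (= sqrt(largest eigenvalue of A^T A))

||A||_2 = sigma_max(A) = sqrt(lambda_max(A^T A)). Form the symmetric matrix M = A^T A =
[[41, -17, 30],
 [-17, 19, -8],
 [30, -8, 38]].
Its characteristic polynomial (trace, sum of principal 2x2 minors, determinant of M give the coefficients) is
  p(λ) = det(λ I - M) = λ^3 - 98λ^2 + 1806λ - 7056.
No integer candidate from the rational root theorem (±divisors of 7056) is a root, so the roots are irrational. The cubic discriminant is Δ = 2333129904 > 0, so there are three distinct real roots. p(5) = -351 and p(6) = 468 have opposite signs, so a root lies in (5, 6); Newton's method refines it to λ ≈ 5.4046. p(17) = 237 and p(18) = -468 have opposite signs, so a root lies in (17, 18); Newton's method refines it to λ ≈ 17.3509. p(75) = -981 and p(76) = 3128 have opposite signs, so a root lies in (75, 76); Newton's method refines it to λ ≈ 75.2445. Check (Vieta): the three roots sum to 98, matching tr M = 98.
So the eigenvalues of A^T A are ≈ 5.4046, 17.3509, 75.2445 (all ≥ 0, as they must be for A^T A). The largest is λ_max ≈ 75.2445, hence ||A||_2 = sqrt(λ_max) ≈ 8.6744.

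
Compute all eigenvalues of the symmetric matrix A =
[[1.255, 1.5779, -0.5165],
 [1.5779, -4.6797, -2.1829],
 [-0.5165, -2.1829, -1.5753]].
sigma(A) ≈ {-6, -1, 2}

A is real symmetric, so its spectrum consists of real eigenvalues. Expanding the characteristic polynomial of the displayed matrix gives
  det(λ I - A) = p(λ) = λ^3 + (5)λ^2 + (-8)λ + (-12).
Solving p(λ) = 0 yields eigenvalues ≈ -6, -1, 2. (A is shown rounded to 4 decimals, so these recover the underlying integer eigenvalues to within that precision.)
Verification: the trace of A = -5 equals the sum of eigenvalues -5, and det(A) ≈ 12.0002 matches the eigenvalue product 12.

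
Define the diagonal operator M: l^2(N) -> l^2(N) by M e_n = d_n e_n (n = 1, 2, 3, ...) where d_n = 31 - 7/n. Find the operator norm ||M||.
||M|| = 31

For a diagonal operator on l^2 with entries d_n, ||M|| = sup_n |d_n|. Here d_1 = 24, d_2 = 55/2, ..., and d_n = 31 - 7/n increases monotonically toward 31. All terms lie in [24, 31), so |d_n| = d_n and the supremum is the limit 31, which is not attained by any individual d_n. Hence ||M|| = 31.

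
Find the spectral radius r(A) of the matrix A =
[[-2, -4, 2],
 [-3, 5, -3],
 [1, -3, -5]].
r(A) ≈ 7.3198

The eigenvalues of A are the roots of its characteristic polynomial. With M = A (coefficients from the trace, the sum of principal 2x2 minors, and det A):
  p(λ) = det(λ I - M) = λ^3 + 2λ^2 - 48λ - 148.
No integer candidate from the rational root theorem (±divisors of 148) is a root, so the roots are irrational. The cubic discriminant is Δ = 120656 > 0, so there are three distinct real roots. p(-6) = -4 and p(-5) = 17 have opposite signs, so a root lies in (-6, -5); Newton's method refines it to λ ≈ -5.8828. p(-4) = 12 and p(-3) = -13 have opposite signs, so a root lies in (-4, -3); Newton's method refines it to λ ≈ -3.437. p(7) = -43 and p(8) = 108 have opposite signs, so a root lies in (7, 8); Newton's method refines it to λ ≈ 7.3198. Check (Vieta): the three roots sum to -2, matching tr M = -2.
Thus the eigenvalues (to 4 decimals) are -5.8828 (modulus 5.8828); -3.437 (modulus 3.437); 7.3198 (modulus 7.3198). The spectral radius is the largest modulus: r(A) ≈ 7.3198. (Cross-check: r(A) ≤ ||A||_2 ≈ 7.4799; equality holds whenever A is normal, though it can also hold for some non-normal A.)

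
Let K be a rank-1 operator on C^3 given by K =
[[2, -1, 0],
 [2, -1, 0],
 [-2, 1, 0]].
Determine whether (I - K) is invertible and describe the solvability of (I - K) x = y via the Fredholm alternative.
(I - K) is singular (det(I - K) = 0, i.e. 1 ∈ sigma(K)). (I - K) x = y is solvable iff y ⊥ ker((I - K)^*) = span{(2, -1, 0)}, i.e. iff 2y_1 - y_2 = 0. When solvable, the solutions are x = y + c·(1, 1, -1), c arbitrary (ker(I - K) = span{(1, 1, -1)}, dimension 1).

K has rank 1, so it is an outer product K = u v^T: every row of K is a multiple of one row vector. Reading off the entries, u = (1, 1, -1) and v = (2, -1, 0) (row i of K equals u_i·v^T). A rank-one matrix u v^T satisfies K u = u (v·u) and kills the (2)-dimensional subspace v^⊥, so its characteristic polynomial is lambda^2 (lambda - v·u) with v·u = tr K = 1. Hence the eigenvalues of I - K are 1 (multiplicity 2) and 1 - (1) = 0, so det(I - K) = 0. (Direct check: I - K =
[[-1, 1, 0],
 [-2, 2, 0],
 [2, -1, 1]]
has determinant 0.) So 1 is an eigenvalue of K and (I - K) is not invertible. The finite-dimensional Fredholm alternative says: either (I - K) is invertible, or ker(I - K) ≠ {0} and then range(I - K) = ker((I - K)^*)^⊥, with dim ker(I - K) = dim ker((I - K)^*). We are in the second case, so we need both kernels. Kernel of I - K: (I - K) u = u - u (v·u) = u - u = 0, so ker(I - K) = span{u} = span{(1, 1, -1)} (it is exactly 1-dimensional because rank(I - K) = 2). Kernel of the adjoint: K is real, so (I - K)^* = I - K^T = I - v u^T, and (I - v u^T) v = v - v (u·v) = 0; hence ker((I - K)^*) = span{v} = span{(2, -1, 0)}. Therefore (I - K) x = y is solvable iff <y, v> = 0, i.e. iff 2y_1 - y_2 = 0. When this holds, K y = u (v·y) = 0, so (I - K) y = y and x = y is a particular solution; the full solution set is the line x = y + c·u = y + c·(1, 1, -1), c ∈ C.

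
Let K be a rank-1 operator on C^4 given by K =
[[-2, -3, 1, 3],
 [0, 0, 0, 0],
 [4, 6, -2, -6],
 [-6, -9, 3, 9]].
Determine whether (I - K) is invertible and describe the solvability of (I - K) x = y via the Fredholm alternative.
(I - K) is invertible (det(I - K) = -4 ≠ 0), so for every y in C^4 the equation (I - K) x = y has a unique solution.

K has rank 1, so it is an outer product K = u v^T: every row of K is a multiple of one row vector. Reading off the entries, u = (-1, 0, 2, -3) and v = (2, 3, -1, -3) (row i of K equals u_i·v^T). A rank-one matrix u v^T satisfies K u = u (v·u) and kills the (3)-dimensional subspace v^⊥, so its characteristic polynomial is lambda^3 (lambda - v·u) with v·u = tr K = 5. Hence the eigenvalues of I - K are 1 (multiplicity 3) and 1 - (5) = -4, so det(I - K) = -4. (Direct check: I - K =
[[3, 3, -1, -3],
 [0, 1, 0, 0],
 [-4, -6, 3, 6],
 [6, 9, -3, -8]]
has determinant -4.) The finite-dimensional Fredholm alternative says: either (I - K) is invertible, or ker(I - K) ≠ {0} and then range(I - K) = ker((I - K)^*)^⊥, with dim ker(I - K) = dim ker((I - K)^*). Since det(I - K) ≠ 0, 1 is not an eigenvalue of K and ker(I - K) = {0}, so we are in the first case: for every y there is a unique x = (I - K)^(-1) y. Explicitly, by the Sherman–Morrison formula, (I - u v^T)^(-1) = I + u v^T/(1 - v·u), i.e. (I - K)^(-1) = I + K/(-4).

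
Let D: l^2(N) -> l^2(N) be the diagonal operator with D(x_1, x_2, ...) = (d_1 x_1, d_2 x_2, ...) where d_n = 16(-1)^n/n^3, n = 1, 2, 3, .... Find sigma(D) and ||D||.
sigma(D) = {16(-1)^n/n^3 : n ≥ 1} ∪ {0}; ||D|| = 16

A bounded diagonal operator on l^2 with diagonal entries d_n has spectrum equal to the closure of {d_n : n ≥ 1}: every d_n is an eigenvalue (with eigenvector e_n), so {d_n} ⊂ sigma(D); the spectrum is closed, so its closure is too; and for lambda not in the closure, (D - lambda I) has bounded inverse (the diagonal entries 1/(d_n - lambda) are bounded). For our sequence d_n = 16(-1)^n/n^3, n = 1, 2, 3, ...:
  - {d_n} = {16(-1)^n/n^3 : n ≥ 1}; the only limit point is 0
  - closure = {16(-1)^n/n^3 : n ≥ 1} ∪ {0}
For the norm: a diagonal operator has ||D|| = sup_n |d_n|. Here |d_n| = 16/n^3 is decreasing, so sup_n |d_n| = |d_1| = 16. So ||D|| = 16.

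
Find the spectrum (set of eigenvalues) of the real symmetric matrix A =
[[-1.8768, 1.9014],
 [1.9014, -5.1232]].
sigma(A) ≈ {-6, -1}

A is real symmetric, so its spectrum consists of real eigenvalues. Expanding the characteristic polynomial of the displayed matrix gives
  det(λ I - A) = p(λ) = λ^2 + (7)λ + (6).
Solving p(λ) = 0 yields eigenvalues ≈ -6, -1. (A is shown rounded to 4 decimals, so these recover the underlying integer eigenvalues to within that precision.)
Verification: the trace of A = -7 equals the sum of eigenvalues -7, and det(A) ≈ 5.9999 matches the eigenvalue product 6.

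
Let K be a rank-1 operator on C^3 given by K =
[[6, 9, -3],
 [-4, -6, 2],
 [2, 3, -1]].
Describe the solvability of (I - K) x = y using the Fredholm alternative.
(I - K) is invertible (det(I - K) = 2 ≠ 0), so for every y in C^3 the equation (I - K) x = y has a unique solution.

K has rank 1, so it is an outer product K = u v^T: every row of K is a multiple of one row vector. Reading off the entries, u = (3, -2, 1) and v = (2, 3, -1) (row i of K equals u_i·v^T). A rank-one matrix u v^T satisfies K u = u (v·u) and kills the (2)-dimensional subspace v^⊥, so its characteristic polynomial is lambda^2 (lambda - v·u) with v·u = tr K = -1. Hence the eigenvalues of I - K are 1 (multiplicity 2) and 1 - (-1) = 2, so det(I - K) = 2. (Direct check: I - K =
[[-5, -9, 3],
 [4, 7, -2],
 [-2, -3, 2]]
has determinant 2.) The finite-dimensional Fredholm alternative says: either (I - K) is invertible, or ker(I - K) ≠ {0} and then range(I - K) = ker((I - K)^*)^⊥, with dim ker(I - K) = dim ker((I - K)^*). Since det(I - K) ≠ 0, 1 is not an eigenvalue of K and ker(I - K) = {0}, so we are in the first case: for every y there is a unique x = (I - K)^(-1) y. Explicitly, by the Sherman–Morrison formula, (I - u v^T)^(-1) = I + u v^T/(1 - v·u), i.e. (I - K)^(-1) = I + K/(2).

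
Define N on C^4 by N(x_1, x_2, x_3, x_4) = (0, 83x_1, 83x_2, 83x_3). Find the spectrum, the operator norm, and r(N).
sigma(N) = {0}; ||N|| = 83; r(N) = 0. (N is nilpotent with N^4 = 0.)

On C^4, N is a strictly lower-triangular matrix with 83 on the subdiagonal and zeros elsewhere, so its characteristic polynomial is lambda^4 and every eigenvalue is 0: sigma(N) = {0}. For the operator norm, N e_i = 83e_{i+1} for i = 1, ..., 3 and N e_4 = 0, so the singular values of N are 83 (with multiplicity 3) and 0; hence ||N|| = 83. The spectral radius r(N) = max|lambda| = 0. Note ||N|| > r(N) — characteristic of non-normal nilpotent operators. Indeed N^4 = 0.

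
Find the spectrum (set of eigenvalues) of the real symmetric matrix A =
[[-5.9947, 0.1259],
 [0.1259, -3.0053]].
sigma(A) ≈ {-6, -3}

A is real symmetric, so its spectrum consists of real eigenvalues. Expanding the characteristic polynomial of the displayed matrix gives
  det(λ I - A) = p(λ) = λ^2 + (9)λ + (18).
Solving p(λ) = 0 yields eigenvalues ≈ -6, -3. (A is shown rounded to 4 decimals, so these recover the underlying integer eigenvalues to within that precision.)
Verification: the trace of A = -9 equals the sum of eigenvalues -9, and det(A) ≈ 18.0000 matches the eigenvalue product 18.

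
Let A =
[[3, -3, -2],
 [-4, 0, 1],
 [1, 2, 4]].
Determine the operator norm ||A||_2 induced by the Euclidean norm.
||A||_2 ≈ 6.1841 (= sqrt(largest eigenvalue of A^T A))

||A||_2 = sigma_max(A) = sqrt(lambda_max(A^T A)). Form the symmetric matrix M = A^T A =
[[26, -7, -6],
 [-7, 13, 14],
 [-6, 14, 21]].
Its characteristic polynomial (trace, sum of principal 2x2 minors, determinant of M give the coefficients) is
  p(λ) = det(λ I - M) = λ^3 - 60λ^2 + 876λ - 1681.
No integer candidate from the rational root theorem (±divisors of 1681) is a root, so the roots are irrational. The cubic discriminant is Δ = 135349029 > 0, so there are three distinct real roots. p(2) = -161 and p(3) = 434 have opposite signs, so a root lies in (2, 3); Newton's method refines it to λ ≈ 2.2538. p(19) = 162 and p(20) = -161 have opposite signs, so a root lies in (19, 20); Newton's method refines it to λ ≈ 19.5027. p(38) = -161 and p(39) = 542 have opposite signs, so a root lies in (38, 39); Newton's method refines it to λ ≈ 38.2435. Check (Vieta): the three roots sum to 60, matching tr M = 60.
So the eigenvalues of A^T A are ≈ 2.2538, 19.5027, 38.2435 (all ≥ 0, as they must be for A^T A). The largest is λ_max ≈ 38.2435, hence ||A||_2 = sqrt(λ_max) ≈ 6.1841.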